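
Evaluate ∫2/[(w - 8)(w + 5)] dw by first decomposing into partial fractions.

Decompose: 2/[(w - 8)(w + 5)] = (2/13)/(w - 8) - (2/13)/(w + 5). Integrate each term: (2/13) ln|(w - 8)| - (2/13) ln|(w + 5)| + C


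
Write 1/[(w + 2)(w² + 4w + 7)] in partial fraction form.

Cover-up at w = -2: A = 1/((-2)² + 4·(-2) + 7) = 1/3. Then B = -A = -1/3, C = -A·(4 - 2) = -2/3
Result: (1/3)/(w + 2) - ((1/3)w + 2/3)/(w² + 4w + 7)


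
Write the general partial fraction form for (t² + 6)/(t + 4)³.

Repeated linear factor (power 3): P/(t + 4) + Q/(t + 4)² + R/(t + 4)³


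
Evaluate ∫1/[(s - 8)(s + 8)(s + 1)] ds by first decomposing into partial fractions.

Cover-up: P = 1/144, Q = 1/112, R = -1/63. Decomposition: (1/144)/(s - 8) + (1/112)/(s + 8) - (1/63)/(s + 1). Integrate each term: (1/144) ln|(s - 8)| + (1/112) ln|(s + 8)| - (1/63) ln|(s + 1)| + C


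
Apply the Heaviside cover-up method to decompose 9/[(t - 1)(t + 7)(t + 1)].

Cover (t - 1), t=1: P = 9/[(1 + 7)(1 + 1)] = 9/16. Cover (t + 7), t=-7: Q = 9/[(-7 - 1)(-7 + 1)] = 3/16. Cover (t + 1), t=-1: R = 9/[(-1 - 1)(-1 + 7)] = -3/4.
Result: (9/16)/(t - 1) + (3/16)/(t + 7) - (3/4)/(t + 1)


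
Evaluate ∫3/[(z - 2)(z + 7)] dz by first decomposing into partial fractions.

Decompose: 3/[(z - 2)(z + 7)] = (1/3)/(z - 2) - (1/3)/(z + 7). Integrate each term: (1/3) ln|(z - 2)| - (1/3) ln|(z + 7)| + C


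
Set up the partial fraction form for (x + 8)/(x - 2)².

Repeated linear factor: A/(x - 2) + B/(x - 2)²


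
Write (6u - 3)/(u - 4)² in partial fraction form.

(6u - 3) = P(u - 4) + Q. At u = 4: Q = 6·4 - 3 = 21. Coeff of u: P = 6
Result: 6/(u - 4) + 21/(u - 4)²


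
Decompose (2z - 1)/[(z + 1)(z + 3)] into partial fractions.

At z=-1: A = (2·(-1) - 1)/(-1 + 3) = -3/2. At z=-3: B = (2·(-3) - 1)/(-3 + 1) = 7/2
Result: (-3/2)/(z + 1) + (7/2)/(z + 3)


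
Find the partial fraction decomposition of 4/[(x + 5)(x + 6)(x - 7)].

Using cover-up method: P = -1/3, Q = 4/13, R = 1/39
Result: (-1/3)/(x + 5) + (4/13)/(x + 6) + (1/39)/(x - 7)


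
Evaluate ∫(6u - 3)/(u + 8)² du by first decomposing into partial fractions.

Decompose: α = 6, β = 6·(-8) - 3 = -51, so (6u - 3)/(u + 8)² = 6/(u + 8) - 51/(u + 8)². Integrate: ∫ α/(u + 8) du = 6 ln|(u + 8)|; ∫ β/(u + 8)² du = 51/(u + 8). Sum: 6 ln|(u + 8)| + 51/(u + 8) + C


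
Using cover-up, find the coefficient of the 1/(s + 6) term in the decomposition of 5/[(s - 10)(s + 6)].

Cover (s + 6), set s=-6: 5/((s - 10) at s=-6) = 5/(-16) = -5/16


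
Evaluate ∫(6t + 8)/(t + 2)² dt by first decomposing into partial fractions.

Decompose: A = 6, B = 6·(-2) + 8 = -4, so (6t + 8)/(t + 2)² = 6/(t + 2) - 4/(t + 2)². Integrate: ∫ A/(t + 2) dt = 6 ln|(t + 2)|; ∫ B/(t + 2)² dt = 4/(t + 2). Sum: 6 ln|(t + 2)| + 4/(t + 2) + C


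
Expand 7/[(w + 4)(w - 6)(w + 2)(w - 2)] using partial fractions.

Using Heaviside cover-up: (-7/120)/(w + 4) + (7/320)/(w - 6) + (7/64)/(w + 2) - (7/96)/(w - 2)


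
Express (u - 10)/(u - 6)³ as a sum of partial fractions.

(u - 10) = α(u - 6)² + β(u - 6) + γ. At u = 6: γ = 1·6 - 10 = -4. Coefficients: α = 0, β = 1
Result: 1/(u - 6)² - 4/(u - 6)³


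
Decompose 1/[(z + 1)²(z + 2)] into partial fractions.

Cover-up at z=-2: γ = 1/(-2 + 1)² = 1. Cover-up at z=-1: β = 1/(-1 + 2) = 1. Comparing z² coeff: α = -γ = -1
Result: -1/(z + 1) + 1/(z + 1)² + 1/(z + 2)


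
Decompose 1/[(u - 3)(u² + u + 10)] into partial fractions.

Cover-up at u = 3: A = 1/(3² + 1·3 + 10) = 1/22. Then B = -A = -1/22, C = -A·(1 + 3) = -2/11
Result: (1/22)/(u - 3) - ((1/22)u + 2/11)/(u² + u + 10)


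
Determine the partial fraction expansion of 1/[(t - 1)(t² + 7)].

Cover-up at t = 1: α = 1/(1² + 7) = 1/8. Then β = -α = -1/8, γ = -α·(0 + 1) = -1/8
Result: (1/8)/(t - 1) - ((1/8)t + 1/8)/(t² + 7)


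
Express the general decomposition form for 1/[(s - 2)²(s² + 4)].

Repeated linear + quadratic: P/(s - 2) + Q/(s - 2)² + (Rs + S)/(s² + 4)


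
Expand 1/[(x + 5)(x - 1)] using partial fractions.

1/(x + 5)(x - 1) = α/(x + 5) + β/(x - 1). α = 1/(-5 - 1) = -1/6, β = 1/(1 + 5) = 1/6
Result: (-1/6)/(x + 5) + (1/6)/(x - 1)


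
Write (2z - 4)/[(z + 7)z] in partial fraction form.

At z=-7: P = (2·(-7) - 4)/(-7 - 0) = 18/7. At z=0: Q = (2·0 - 4)/(0 + 7) = -4/7
Result: (18/7)/(z + 7) - (4/7)/z


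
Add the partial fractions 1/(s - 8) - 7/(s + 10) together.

Common denominator (s - 8)(s + 10). Numerator: 1(s + 10) - 7(s - 8) = (s + 10) - (7s - 56) = -6s + 66
Result: (-6s + 66)/[(s - 8)(s + 10)]


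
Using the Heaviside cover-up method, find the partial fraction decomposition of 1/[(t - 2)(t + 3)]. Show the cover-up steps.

Cover (t - 2): set t=2, get A = 1/(2 + 3) = 1/5. Cover (t + 3): set t=-3, get B = 1/(-3 - 2) = -1/5.
Result: (1/5)/(t - 2) - (1/5)/(t + 3)


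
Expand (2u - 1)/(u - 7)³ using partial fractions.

(2u - 1) = α(u - 7)² + β(u - 7) + γ. At u = 7: γ = 2·7 - 1 = 13. Coefficients: α = 0, β = 2
Result: 2/(u - 7)² + 13/(u - 7)³


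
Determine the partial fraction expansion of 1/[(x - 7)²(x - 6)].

Cover-up at x=6: C = 1/(6 - 7)² = 1. Cover-up at x=7: B = 1/(7 - 6) = 1. Comparing x² coeff: A = -C = -1
Result: -1/(x - 7) + 1/(x - 7)² + 1/(x - 6)


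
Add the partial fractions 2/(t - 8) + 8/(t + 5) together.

Common denominator (t - 8)(t + 5). Numerator: 2(t + 5) + 8(t - 8) = (2t + 10) + (8t - 64) = 10t - 54
Result: (10t - 54)/[(t - 8)(t + 5)]


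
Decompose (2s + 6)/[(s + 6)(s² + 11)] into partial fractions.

At s=-6: α = (2·(-6) + 6)/((-6)² + 11) = -6/47. β = -α = 6/47, γ = 2 - (-6)·α = 58/47
Result: (-6/47)/(s + 6) + ((6/47)s + 58/47)/(s² + 11)


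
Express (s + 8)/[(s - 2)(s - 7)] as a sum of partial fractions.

At s=2: α = (1·2 + 8)/(2 - 7) = -2. At s=7: β = (1·7 + 8)/(7 - 2) = 3
Result: -2/(s - 2) + 3/(s - 7)


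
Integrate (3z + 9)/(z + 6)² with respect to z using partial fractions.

Decompose: A = 3, B = 3·(-6) + 9 = -9, so (3z + 9)/(z + 6)² = 3/(z + 6) - 9/(z + 6)². Integrate: ∫ A/(z + 6) dz = 3 ln|(z + 6)|; ∫ B/(z + 6)² dz = 9/(z + 6). Sum: 3 ln|(z + 6)| + 9/(z + 6) + C


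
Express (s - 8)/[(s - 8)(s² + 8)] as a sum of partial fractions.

At s=8: A = (1·8 - 8)/(8² + 8) = 0. B = -A = 0, C = 1 - 8·A = 1
Result: (1)/(s² + 8)


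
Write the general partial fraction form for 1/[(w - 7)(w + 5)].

Distinct linear factors: P/(w - 7) + Q/(w + 5)


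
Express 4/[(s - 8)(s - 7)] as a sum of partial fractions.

4/(s - 8)(s - 7) = α/(s - 8) + β/(s - 7). α = 4/(8 - 7) = 4, β = 4/(7 - 8) = -4
Result: 4/(s - 8) - 4/(s - 7)


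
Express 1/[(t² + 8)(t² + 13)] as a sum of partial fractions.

Coefficient matching gives A = C = 0, B = 1/(13-8) = 1/5, D = -B = -1/5
Result: (1/5)/(t² + 8) - (1/5)/(t² + 13)


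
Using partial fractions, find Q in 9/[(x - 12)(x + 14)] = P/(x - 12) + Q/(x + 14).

Cover-up at x = -14: Q = 9/(-14 - 12) = -9/26


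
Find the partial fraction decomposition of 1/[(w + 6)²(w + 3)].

Cover-up at w=-3: R = 1/(-3 + 6)² = 1/9. Cover-up at w=-6: Q = 1/(-6 + 3) = -1/3. Comparing w² coeff: P = -R = -1/9
Result: (-1/9)/(w + 6) - (1/3)/(w + 6)² + (1/9)/(w + 3)


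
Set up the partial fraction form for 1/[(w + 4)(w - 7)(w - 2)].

Three distinct linear factors: α/(w + 4) + β/(w - 7) + γ/(w - 2)


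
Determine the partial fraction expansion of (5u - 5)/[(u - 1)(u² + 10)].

At u=1: A = (5·1 - 5)/(1² + 10) = 0. B = -A = 0, C = 5 - 1·A = 5
Result: (5)/(u² + 10)


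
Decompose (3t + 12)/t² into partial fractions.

(3t + 12) = Pt + Q. At t = 0: Q = 3·0 + 12 = 12. Coeff of t: P = 3
Result: 3/t + 12/t²


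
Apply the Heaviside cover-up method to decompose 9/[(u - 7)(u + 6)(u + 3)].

Cover (u - 7), u=7: α = 9/[(7 + 6)(7 + 3)] = 9/130. Cover (u + 6), u=-6: β = 9/[(-6 - 7)(-6 + 3)] = 3/13. Cover (u + 3), u=-3: γ = 9/[(-3 - 7)(-3 + 6)] = -3/10.
Result: (9/130)/(u - 7) + (3/13)/(u + 6) - (3/10)/(u + 3)


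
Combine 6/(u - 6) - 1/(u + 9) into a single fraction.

Common denominator (u - 6)(u + 9). Numerator: 6(u + 9) - 1(u - 6) = (6u + 54) - (u - 6) = 5u + 60
Result: (5u + 60)/[(u - 6)(u + 9)]


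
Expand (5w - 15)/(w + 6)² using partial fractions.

(5w - 15) = P(w + 6) + Q. At w = -6: Q = 5·(-6) - 15 = -45. Coeff of w: P = 5
Result: 5/(w + 6) - 45/(w + 6)²


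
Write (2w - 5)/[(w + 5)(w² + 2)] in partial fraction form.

At w=-5: α = (2·(-5) - 5)/((-5)² + 2) = -5/9. β = -α = 5/9, γ = 2 - (-5)·α = -7/9
Result: (-5/9)/(w + 5) + ((5/9)w - 7/9)/(w² + 2)


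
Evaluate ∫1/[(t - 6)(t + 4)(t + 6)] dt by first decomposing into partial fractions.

Cover-up: P = 1/120, Q = -1/20, R = 1/24. Decomposition: (1/120)/(t - 6) - (1/20)/(t + 4) + (1/24)/(t + 6). Integrate each term: (1/120) ln|(t - 6)| - (1/20) ln|(t + 4)| + (1/24) ln|(t + 6)| + C


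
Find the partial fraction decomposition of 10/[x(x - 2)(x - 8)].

Using cover-up method: P = 5/8, Q = -5/6, R = 5/24
Result: (5/8)/x - (5/6)/(x - 2) + (5/24)/(x - 8)


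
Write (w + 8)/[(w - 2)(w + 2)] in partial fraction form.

At w=2: P = (1·2 + 8)/(2 + 2) = 5/2. At w=-2: Q = (1·(-2) + 8)/(-2 - 2) = -3/2
Result: (5/2)/(w - 2) - (3/2)/(w + 2)


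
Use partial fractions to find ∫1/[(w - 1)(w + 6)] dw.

Decompose: 1/[(w - 1)(w + 6)] = (1/7)/(w - 1) - (1/7)/(w + 6). Integrate each term: (1/7) ln|(w - 1)| - (1/7) ln|(w + 6)| + C


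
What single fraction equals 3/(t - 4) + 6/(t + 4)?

Common denominator (t - 4)(t + 4). Numerator: 3(t + 4) + 6(t - 4) = (3t + 12) + (6t - 24) = 9t - 12
Result: (9t - 12)/[(t - 4)(t + 4)]


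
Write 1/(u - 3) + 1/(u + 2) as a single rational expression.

Common denominator (u - 3)(u + 2). Numerator: 1(u + 2) + 1(u - 3) = (u + 2) + (u - 3) = 2u - 1
Result: (2u - 1)/[(u - 3)(u + 2)]


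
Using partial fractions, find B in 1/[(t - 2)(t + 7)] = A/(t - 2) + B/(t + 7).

Cover-up at t = -7: B = 1/(-7 - 2) = -1/9


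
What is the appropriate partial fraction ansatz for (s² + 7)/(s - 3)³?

Repeated linear factor (power 3): P/(s - 3) + Q/(s - 3)² + R/(s - 3)³


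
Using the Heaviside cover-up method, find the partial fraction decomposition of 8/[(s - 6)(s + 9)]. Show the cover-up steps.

Cover (s - 6): set s=6, get P = 8/(6 + 9) = 8/15. Cover (s + 9): set s=-9, get Q = 8/(-9 - 6) = -8/15.
Result: (8/15)/(s - 6) - (8/15)/(s + 9)


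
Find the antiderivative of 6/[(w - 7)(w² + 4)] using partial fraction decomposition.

Cover-up at w=7: A = 6/(7²+4) = 6/53. Coeff matching: B = -6/53, C = -42/53. Decomposition: (6/53)/(w - 7) - ((6/53)w + 42/53)/(w² + 4). Integrate: linear → ln, quadratic → (1/2)ln + arctan: (6/53) ln|(w - 7)| - (3/53) ln(w² + 4) - (21/53) arctan(w/2) + C


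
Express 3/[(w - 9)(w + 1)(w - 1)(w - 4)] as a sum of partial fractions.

Using Heaviside cover-up: (3/400)/(w - 9) - (3/100)/(w + 1) + (1/16)/(w - 1) - (1/25)/(w - 4)


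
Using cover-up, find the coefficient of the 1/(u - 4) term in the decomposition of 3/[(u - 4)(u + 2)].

Cover (u - 4), set u=4: 3/((u + 2) at u=4) = 3/(6) = 1/2


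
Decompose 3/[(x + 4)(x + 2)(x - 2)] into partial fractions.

Using cover-up method: P = 1/4, Q = -3/8, R = 1/8
Result: (1/4)/(x + 4) - (3/8)/(x + 2) + (1/8)/(x - 2)


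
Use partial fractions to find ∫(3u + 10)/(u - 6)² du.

Decompose: α = 3, β = 3·6 + 10 = 28, so (3u + 10)/(u - 6)² = 3/(u - 6) + 28/(u - 6)². Integrate: ∫ α/(u - 6) du = 3 ln|(u - 6)|; ∫ β/(u - 6)² du = -28/(u - 6). Sum: 3 ln|(u - 6)| - 28/(u - 6) + C


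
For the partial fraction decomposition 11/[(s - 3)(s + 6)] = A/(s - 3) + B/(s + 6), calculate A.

Cover-up at s = 3: A = 11/(3 + 6) = 11/9


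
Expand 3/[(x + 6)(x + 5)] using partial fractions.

3/(x + 6)(x + 5) = α/(x + 6) + β/(x + 5). α = 3/(-6 + 5) = -3, β = 3/(-5 + 6) = 3
Result: -3/(x + 6) + 3/(x + 5)


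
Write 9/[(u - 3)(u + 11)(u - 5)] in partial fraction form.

Using cover-up method: P = -9/28, Q = 9/224, R = 9/32
Result: (-9/28)/(u - 3) + (9/224)/(u + 11) + (9/32)/(u - 5)


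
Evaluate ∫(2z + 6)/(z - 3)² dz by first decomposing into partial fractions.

Decompose: A = 2, B = 2·3 + 6 = 12, so (2z + 6)/(z - 3)² = 2/(z - 3) + 12/(z - 3)². Integrate: ∫ A/(z - 3) dz = 2 ln|(z - 3)|; ∫ B/(z - 3)² dz = -12/(z - 3). Sum: 2 ln|(z - 3)| - 12/(z - 3) + C


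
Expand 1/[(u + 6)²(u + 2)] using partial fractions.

Cover-up at u=-2: R = 1/(-2 + 6)² = 1/16. Cover-up at u=-6: Q = 1/(-6 + 2) = -1/4. Comparing u² coeff: P = -R = -1/16
Result: (-1/16)/(u + 6) - (1/4)/(u + 6)² + (1/16)/(u + 2)


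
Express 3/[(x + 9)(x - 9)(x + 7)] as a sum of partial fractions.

Using cover-up method: A = 1/12, B = 1/96, C = -3/32
Result: (1/12)/(x + 9) + (1/96)/(x - 9) - (3/32)/(x + 7)


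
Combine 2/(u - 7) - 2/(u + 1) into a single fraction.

Common denominator (u - 7)(u + 1). Numerator: 2(u + 1) - 2(u - 7) = (2u + 2) - (2u - 14) = 16
Result: (16)/[(u - 7)(u + 1)]


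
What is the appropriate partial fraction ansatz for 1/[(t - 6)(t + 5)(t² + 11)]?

Two linear + quadratic: A/(t - 6) + B/(t + 5) + (Ct + D)/(t² + 11)


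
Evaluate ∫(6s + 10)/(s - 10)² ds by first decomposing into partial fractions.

Decompose: α = 6, β = 6·10 + 10 = 70, so (6s + 10)/(s - 10)² = 6/(s - 10) + 70/(s - 10)². Integrate: ∫ α/(s - 10) ds = 6 ln|(s - 10)|; ∫ β/(s - 10)² ds = -70/(s - 10). Sum: 6 ln|(s - 10)| - 70/(s - 10) + C


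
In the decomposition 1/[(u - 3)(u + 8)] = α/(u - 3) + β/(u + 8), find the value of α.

Cover-up at u = 3: α = 1/(3 + 8) = 1/11


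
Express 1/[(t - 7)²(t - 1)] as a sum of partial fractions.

Cover-up at t=1: R = 1/(1 - 7)² = 1/36. Cover-up at t=7: Q = 1/(7 - 1) = 1/6. Comparing t² coeff: P = -R = -1/36
Result: (-1/36)/(t - 7) + (1/6)/(t - 7)² + (1/36)/(t - 1)


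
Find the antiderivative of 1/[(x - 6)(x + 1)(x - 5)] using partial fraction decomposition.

Cover-up: α = 1/7, β = 1/42, γ = -1/6. Decomposition: (1/7)/(x - 6) + (1/42)/(x + 1) - (1/6)/(x - 5). Integrate each term: (1/7) ln|(x - 6)| + (1/42) ln|(x + 1)| - (1/6) ln|(x - 5)| + C


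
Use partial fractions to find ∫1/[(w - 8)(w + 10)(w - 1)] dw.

Cover-up: P = 1/126, Q = 1/198, R = -1/77. Decomposition: (1/126)/(w - 8) + (1/198)/(w + 10) - (1/77)/(w - 1). Integrate each term: (1/126) ln|(w - 8)| + (1/198) ln|(w + 10)| - (1/77) ln|(w - 1)| + C


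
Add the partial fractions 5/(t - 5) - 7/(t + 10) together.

Common denominator (t - 5)(t + 10). Numerator: 5(t + 10) - 7(t - 5) = (5t + 50) - (7t - 35) = -2t + 85
Result: (-2t + 85)/[(t - 5)(t + 10)]


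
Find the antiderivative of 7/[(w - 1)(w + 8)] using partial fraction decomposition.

Decompose: 7/[(w - 1)(w + 8)] = (7/9)/(w - 1) - (7/9)/(w + 8). Integrate each term: (7/9) ln|(w - 1)| - (7/9) ln|(w + 8)| + C


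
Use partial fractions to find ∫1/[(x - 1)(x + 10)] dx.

Decompose: 1/[(x - 1)(x + 10)] = (1/11)/(x - 1) - (1/11)/(x + 10). Integrate each term: (1/11) ln|(x - 1)| - (1/11) ln|(x + 10)| + C


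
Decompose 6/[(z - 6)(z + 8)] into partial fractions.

6/(z - 6)(z + 8) = α/(z - 6) + β/(z + 8). α = 6/(6 + 8) = 3/7, β = 6/(-8 - 6) = -3/7
Result: (3/7)/(z - 6) - (3/7)/(z + 8)


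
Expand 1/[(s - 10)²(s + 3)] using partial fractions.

Cover-up at s=-3: C = 1/(-3 - 10)² = 1/169. Cover-up at s=10: B = 1/(10 + 3) = 1/13. Comparing s² coeff: A = -C = -1/169
Result: (-1/169)/(s - 10) + (1/13)/(s - 10)² + (1/169)/(s + 3)


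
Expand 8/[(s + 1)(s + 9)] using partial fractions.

8/(s + 1)(s + 9) = A/(s + 1) + B/(s + 9). A = 8/(-1 + 9) = 1, B = 8/(-9 + 1) = -1
Result: 1/(s + 1) - 1/(s + 9)


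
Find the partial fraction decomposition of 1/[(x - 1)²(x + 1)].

Cover-up at x=-1: C = 1/(-1 - 1)² = 1/4. Cover-up at x=1: B = 1/(1 + 1) = 1/2. Comparing x² coeff: A = -C = -1/4
Result: (-1/4)/(x - 1) + (1/2)/(x - 1)² + (1/4)/(x + 1)


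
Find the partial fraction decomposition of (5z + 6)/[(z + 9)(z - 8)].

At z=-9: A = (5·(-9) + 6)/(-9 - 8) = 39/17. At z=8: B = (5·8 + 6)/(8 + 9) = 46/17
Result: (39/17)/(z + 9) + (46/17)/(z - 8)


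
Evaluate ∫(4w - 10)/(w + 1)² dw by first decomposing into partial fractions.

Decompose: A = 4, B = 4·(-1) - 10 = -14, so (4w - 10)/(w + 1)² = 4/(w + 1) - 14/(w + 1)². Integrate: ∫ A/(w + 1) dw = 4 ln|(w + 1)|; ∫ B/(w + 1)² dw = 14/(w + 1). Sum: 4 ln|(w + 1)| + 14/(w + 1) + C


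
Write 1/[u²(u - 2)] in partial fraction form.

Cover-up at u=2: C = 1/(2 - 0)² = 1/4. Cover-up at u=0: B = 1/(0 - 2) = -1/2. Comparing u² coeff: A = -C = -1/4
Result: (-1/4)/u - (1/2)/u² + (1/4)/(u - 2)


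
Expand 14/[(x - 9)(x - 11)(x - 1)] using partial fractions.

Using cover-up method: A = -7/8, B = 7/10, C = 7/40
Result: (-7/8)/(x - 9) + (7/10)/(x - 11) + (7/40)/(x - 1)


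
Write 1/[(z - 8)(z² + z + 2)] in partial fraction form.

Cover-up at z = 8: A = 1/(8² + 1·8 + 2) = 1/74. Then B = -A = -1/74, C = -A·(1 + 8) = -9/74
Result: (1/74)/(z - 8) - ((1/74)z + 9/74)/(z² + z + 2)


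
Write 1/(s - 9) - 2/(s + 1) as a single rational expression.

Common denominator (s - 9)(s + 1). Numerator: 1(s + 1) - 2(s - 9) = (s + 1) - (2s - 18) = -s + 19
Result: (-s + 19)/[(s - 9)(s + 1)]


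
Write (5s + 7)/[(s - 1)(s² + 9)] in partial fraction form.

At s=1: α = (5·1 + 7)/(1² + 9) = 6/5. β = -α = -6/5, γ = 5 - 1·α = 19/5
Result: (6/5)/(s - 1) - ((6/5)s - 19/5)/(s² + 9)


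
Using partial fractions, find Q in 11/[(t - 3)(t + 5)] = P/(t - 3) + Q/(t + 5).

Cover-up at t = -5: Q = 11/(-5 - 3) = -11/8


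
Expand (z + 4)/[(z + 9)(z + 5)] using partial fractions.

At z=-9: P = (1·(-9) + 4)/(-9 + 5) = 5/4. At z=-5: Q = (1·(-5) + 4)/(-5 + 9) = -1/4
Result: (5/4)/(z + 9) - (1/4)/(z + 5)


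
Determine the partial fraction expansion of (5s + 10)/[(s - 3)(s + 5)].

At s=3: A = (5·3 + 10)/(3 + 5) = 25/8. At s=-5: B = (5·(-5) + 10)/(-5 - 3) = 15/8
Result: (25/8)/(s - 3) + (15/8)/(s + 5)


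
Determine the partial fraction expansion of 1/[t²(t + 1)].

Cover-up at t=-1: R = 1/(-1 - 0)² = 1. Cover-up at t=0: Q = 1/(0 + 1) = 1. Comparing t² coeff: P = -R = -1
Result: -1/t + 1/t² + 1/(t + 1)


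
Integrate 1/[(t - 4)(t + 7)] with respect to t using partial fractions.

Decompose: 1/[(t - 4)(t + 7)] = (1/11)/(t - 4) - (1/11)/(t + 7). Integrate each term: (1/11) ln|(t - 4)| - (1/11) ln|(t + 7)| + C


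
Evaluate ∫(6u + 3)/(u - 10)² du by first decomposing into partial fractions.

Decompose: P = 6, Q = 6·10 + 3 = 63, so (6u + 3)/(u - 10)² = 6/(u - 10) + 63/(u - 10)². Integrate: ∫ P/(u - 10) du = 6 ln|(u - 10)|; ∫ Q/(u - 10)² du = -63/(u - 10). Sum: 6 ln|(u - 10)| - 63/(u - 10) + C


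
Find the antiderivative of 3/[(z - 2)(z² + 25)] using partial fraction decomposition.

Cover-up at z=2: P = 3/(2²+25) = 3/29. Coeff matching: Q = -3/29, R = -6/29. Decomposition: (3/29)/(z - 2) - ((3/29)z + 6/29)/(z² + 25). Integrate: linear → ln, quadratic → (1/2)ln + arctan: (3/29) ln|(z - 2)| - (3/58) ln(z² + 25) - (6/145) arctan(z/5) + C


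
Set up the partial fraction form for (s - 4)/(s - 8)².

Repeated linear factor: A/(s - 8) + B/(s - 8)²


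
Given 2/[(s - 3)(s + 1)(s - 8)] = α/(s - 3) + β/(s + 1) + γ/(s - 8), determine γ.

Cover-up at s = 8: γ = 2/[(8 - 3)(8 + 1)] = 2/[(5)(9)] = 2/45


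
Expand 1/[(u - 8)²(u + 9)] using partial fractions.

Cover-up at u=-9: γ = 1/(-9 - 8)² = 1/289. Cover-up at u=8: β = 1/(8 + 9) = 1/17. Comparing u² coeff: α = -γ = -1/289
Result: (-1/289)/(u - 8) + (1/17)/(u - 8)² + (1/289)/(u + 9)


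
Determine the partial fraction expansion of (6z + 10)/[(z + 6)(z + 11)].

At z=-6: α = (6·(-6) + 10)/(-6 + 11) = -26/5. At z=-11: β = (6·(-11) + 10)/(-11 + 6) = 56/5
Result: (-26/5)/(z + 6) + (56/5)/(z + 11)


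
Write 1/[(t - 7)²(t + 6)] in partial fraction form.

Cover-up at t=-6: C = 1/(-6 - 7)² = 1/169. Cover-up at t=7: B = 1/(7 + 6) = 1/13. Comparing t² coeff: A = -C = -1/169
Result: (-1/169)/(t - 7) + (1/13)/(t - 7)² + (1/169)/(t + 6)


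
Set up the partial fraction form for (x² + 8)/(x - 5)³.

Repeated linear factor (power 3): α/(x - 5) + β/(x - 5)² + γ/(x - 5)³


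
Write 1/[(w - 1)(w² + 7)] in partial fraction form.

Cover-up at w = 1: P = 1/(1² + 7) = 1/8. Then Q = -P = -1/8, R = -P·(0 + 1) = -1/8
Result: (1/8)/(w - 1) - ((1/8)w + 1/8)/(w² + 7)


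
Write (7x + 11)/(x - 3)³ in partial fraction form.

(7x + 11) = P(x - 3)² + Q(x - 3) + R. At x = 3: R = 7·3 + 11 = 32. Coefficients: P = 0, Q = 7
Result: 7/(x - 3)² + 32/(x - 3)³


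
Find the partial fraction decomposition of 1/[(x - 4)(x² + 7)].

Cover-up at x = 4: A = 1/(4² + 7) = 1/23. Then B = -A = -1/23, C = -A·(0 + 4) = -4/23
Result: (1/23)/(x - 4) - ((1/23)x + 4/23)/(x² + 7)


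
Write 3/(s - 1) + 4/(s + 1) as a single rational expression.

Common denominator (s - 1)(s + 1). Numerator: 3(s + 1) + 4(s - 1) = (3s + 3) + (4s - 4) = 7s - 1
Result: (7s - 1)/[(s - 1)(s + 1)]


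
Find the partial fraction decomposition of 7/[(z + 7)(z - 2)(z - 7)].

Using cover-up method: α = 1/18, β = -7/45, γ = 1/10
Result: (1/18)/(z + 7) - (7/45)/(z - 2) + (1/10)/(z - 7)


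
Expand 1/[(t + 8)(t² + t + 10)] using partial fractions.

Cover-up at t = -8: α = 1/((-8)² + 1·(-8) + 10) = 1/66. Then β = -α = -1/66, γ = -α·(1 - 8) = 7/66
Result: (1/66)/(t + 8) - ((1/66)t - 7/66)/(t² + t + 10)


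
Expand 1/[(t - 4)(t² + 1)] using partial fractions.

Cover-up at t = 4: α = 1/(4² + 1) = 1/17. Then β = -α = -1/17, γ = -α·(0 + 4) = -4/17
Result: (1/17)/(t - 4) - ((1/17)t + 4/17)/(t² + 1)


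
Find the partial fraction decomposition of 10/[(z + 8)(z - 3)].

10/(z + 8)(z - 3) = P/(z + 8) + Q/(z - 3). P = 10/(-8 - 3) = -10/11, Q = 10/(3 + 8) = 10/11
Result: (-10/11)/(z + 8) + (10/11)/(z - 3)


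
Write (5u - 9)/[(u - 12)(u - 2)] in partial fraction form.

At u=12: P = (5·12 - 9)/(12 - 2) = 51/10. At u=2: Q = (5·2 - 9)/(2 - 12) = -1/10
Result: (51/10)/(u - 12) - (1/10)/(u - 2)


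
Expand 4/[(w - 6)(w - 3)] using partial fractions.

4/(w - 6)(w - 3) = α/(w - 6) + β/(w - 3). α = 4/(6 - 3) = 4/3, β = 4/(3 - 6) = -4/3
Result: (4/3)/(w - 6) - (4/3)/(w - 3)


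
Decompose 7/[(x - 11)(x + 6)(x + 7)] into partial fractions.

Using cover-up method: P = 7/306, Q = -7/17, R = 7/18
Result: (7/306)/(x - 11) - (7/17)/(x + 6) + (7/18)/(x + 7)


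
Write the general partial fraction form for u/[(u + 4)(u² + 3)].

Linear + irreducible quadratic: α/(u + 4) + (βu + γ)/(u² + 3)


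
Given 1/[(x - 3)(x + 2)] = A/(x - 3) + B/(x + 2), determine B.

Cover-up at x = -2: B = 1/(-2 - 3) = -1/5


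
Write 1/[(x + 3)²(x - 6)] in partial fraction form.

Cover-up at x=6: γ = 1/(6 + 3)² = 1/81. Cover-up at x=-3: β = 1/(-3 - 6) = -1/9. Comparing x² coeff: α = -γ = -1/81
Result: (-1/81)/(x + 3) - (1/9)/(x + 3)² + (1/81)/(x - 6)


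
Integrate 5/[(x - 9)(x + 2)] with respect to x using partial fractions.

Decompose: 5/[(x - 9)(x + 2)] = (5/11)/(x - 9) - (5/11)/(x + 2). Integrate each term: (5/11) ln|(x - 9)| - (5/11) ln|(x + 2)| + C


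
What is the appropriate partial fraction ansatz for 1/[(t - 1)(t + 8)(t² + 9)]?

Two linear + quadratic: P/(t - 1) + Q/(t + 8) + (Rt + S)/(t² + 9)


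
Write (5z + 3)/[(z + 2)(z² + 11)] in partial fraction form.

At z=-2: A = (5·(-2) + 3)/((-2)² + 11) = -7/15. B = -A = 7/15, C = 5 - (-2)·A = 61/15
Result: (-7/15)/(z + 2) + ((7/15)z + 61/15)/(z² + 11)


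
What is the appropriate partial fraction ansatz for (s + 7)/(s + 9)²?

Repeated linear factor: P/(s + 9) + Q/(s + 9)²


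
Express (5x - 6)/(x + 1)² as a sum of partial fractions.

(5x - 6) = A(x + 1) + B. At x = -1: B = 5·(-1) - 6 = -11. Coeff of x: A = 5
Result: 5/(x + 1) - 11/(x + 1)²


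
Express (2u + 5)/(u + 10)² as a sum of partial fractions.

(2u + 5) = A(u + 10) + B. At u = -10: B = 2·(-10) + 5 = -15. Coeff of u: A = 2
Result: 2/(u + 10) - 15/(u + 10)²


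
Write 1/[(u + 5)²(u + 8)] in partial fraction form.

Cover-up at u=-8: R = 1/(-8 + 5)² = 1/9. Cover-up at u=-5: Q = 1/(-5 + 8) = 1/3. Comparing u² coeff: P = -R = -1/9
Result: (-1/9)/(u + 5) + (1/3)/(u + 5)² + (1/9)/(u + 8)


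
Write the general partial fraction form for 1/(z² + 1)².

Repeated quadratic factor: (Pz + Q)/(z² + 1) + (Rz + S)/(z² + 1)²


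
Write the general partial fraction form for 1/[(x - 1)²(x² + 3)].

Repeated linear + quadratic: α/(x - 1) + β/(x - 1)² + (γx + δ)/(x² + 3)


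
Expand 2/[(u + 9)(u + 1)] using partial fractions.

2/(u + 9)(u + 1) = P/(u + 9) + Q/(u + 1). P = 2/(-9 + 1) = -1/4, Q = 2/(-1 + 9) = 1/4
Result: (-1/4)/(u + 9) + (1/4)/(u + 1)


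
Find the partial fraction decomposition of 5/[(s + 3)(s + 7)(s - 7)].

Using cover-up method: P = -1/8, Q = 5/56, R = 1/28
Result: (-1/8)/(s + 3) + (5/56)/(s + 7) + (1/28)/(s - 7)


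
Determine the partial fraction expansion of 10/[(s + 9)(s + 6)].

10/(s + 9)(s + 6) = α/(s + 9) + β/(s + 6). α = 10/(-9 + 6) = -10/3, β = 10/(-6 + 9) = 10/3
Result: (-10/3)/(s + 9) + (10/3)/(s + 6)


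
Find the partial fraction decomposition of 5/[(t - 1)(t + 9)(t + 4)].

Using cover-up method: α = 1/10, β = 1/10, γ = -1/5
Result: (1/10)/(t - 1) + (1/10)/(t + 9) - (1/5)/(t + 4)


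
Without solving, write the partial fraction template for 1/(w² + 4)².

Repeated quadratic factor: (Pw + Q)/(w² + 4) + (Rw + S)/(w² + 4)²


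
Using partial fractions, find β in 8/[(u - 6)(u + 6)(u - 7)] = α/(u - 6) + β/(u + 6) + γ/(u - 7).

Cover-up at u = -6: β = 8/[(-6 - 6)(-6 - 7)] = 8/[(-12)(-13)] = 8/156 = 2/39


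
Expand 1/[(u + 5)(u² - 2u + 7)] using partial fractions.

Cover-up at u = -5: P = 1/((-5)² - 2·(-5) + 7) = 1/42. Then Q = -P = -1/42, R = -P·(-2 - 5) = 1/6
Result: (1/42)/(u + 5) - ((1/42)u - 1/6)/(u² - 2u + 7)


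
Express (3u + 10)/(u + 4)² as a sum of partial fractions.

(3u + 10) = P(u + 4) + Q. At u = -4: Q = 3·(-4) + 10 = -2. Coeff of u: P = 3
Result: 3/(u + 4) - 2/(u + 4)²


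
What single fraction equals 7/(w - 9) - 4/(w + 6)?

Common denominator (w - 9)(w + 6). Numerator: 7(w + 6) - 4(w - 9) = (7w + 42) - (4w - 36) = 3w + 78
Result: (3w + 78)/[(w - 9)(w + 6)]


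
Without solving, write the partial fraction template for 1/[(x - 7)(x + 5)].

Distinct linear factors: α/(x - 7) + β/(x + 5)


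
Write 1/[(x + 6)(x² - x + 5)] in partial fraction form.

Cover-up at x = -6: A = 1/((-6)² - 1·(-6) + 5) = 1/47. Then B = -A = -1/47, C = -A·(-1 - 6) = 7/47
Result: (1/47)/(x + 6) - ((1/47)x - 7/47)/(x² - x + 5)


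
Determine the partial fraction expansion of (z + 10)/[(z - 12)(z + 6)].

At z=12: A = (1·12 + 10)/(12 + 6) = 11/9. At z=-6: B = (1·(-6) + 10)/(-6 - 12) = -2/9
Result: (11/9)/(z - 12) - (2/9)/(z + 6)


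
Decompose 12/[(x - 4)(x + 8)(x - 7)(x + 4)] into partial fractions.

Using Heaviside cover-up: (-1/24)/(x - 4) - (1/60)/(x + 8) + (4/165)/(x - 7) + (3/88)/(x + 4)


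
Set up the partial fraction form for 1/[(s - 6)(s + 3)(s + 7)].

Three distinct linear factors: P/(s - 6) + Q/(s + 3) + R/(s + 7)


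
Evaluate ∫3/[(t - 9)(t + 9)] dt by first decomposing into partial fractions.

Decompose: 3/[(t - 9)(t + 9)] = (1/6)/(t - 9) - (1/6)/(t + 9). Integrate each term: (1/6) ln|(t - 9)| - (1/6) ln|(t + 9)| + C


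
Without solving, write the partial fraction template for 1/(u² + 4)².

Repeated quadratic factor: (Au + B)/(u² + 4) + (Cu + D)/(u² + 4)²


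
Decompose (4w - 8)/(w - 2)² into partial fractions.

(4w - 8) = A(w - 2) + B. At w = 2: B = 4·2 - 8 = 0. Coeff of w: A = 4
Result: 4/(w - 2)


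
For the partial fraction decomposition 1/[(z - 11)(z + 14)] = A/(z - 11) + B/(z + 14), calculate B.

Cover-up at z = -14: B = 1/(-14 - 11) = -1/25


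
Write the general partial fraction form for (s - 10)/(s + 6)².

Repeated linear factor: A/(s + 6) + B/(s + 6)²


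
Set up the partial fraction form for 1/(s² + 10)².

Repeated quadratic factor: (As + B)/(s² + 10) + (Cs + D)/(s² + 10)²


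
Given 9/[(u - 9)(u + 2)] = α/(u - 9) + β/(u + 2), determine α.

Cover-up at u = 9: α = 9/(9 + 2) = 9/11


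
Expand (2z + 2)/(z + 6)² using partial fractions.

(2z + 2) = α(z + 6) + β. At z = -6: β = 2·(-6) + 2 = -10. Coeff of z: α = 2
Result: 2/(z + 6) - 10/(z + 6)²


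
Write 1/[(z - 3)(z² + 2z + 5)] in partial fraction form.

Cover-up at z = 3: P = 1/(3² + 2·3 + 5) = 1/20. Then Q = -P = -1/20, R = -P·(2 + 3) = -1/4
Result: (1/20)/(z - 3) - ((1/20)z + 1/4)/(z² + 2z + 5)


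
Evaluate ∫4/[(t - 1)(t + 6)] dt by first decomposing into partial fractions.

Decompose: 4/[(t - 1)(t + 6)] = (4/7)/(t - 1) - (4/7)/(t + 6). Integrate each term: (4/7) ln|(t - 1)| - (4/7) ln|(t + 6)| + C


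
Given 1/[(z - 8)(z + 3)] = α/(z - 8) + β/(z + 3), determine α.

Cover-up at z = 8: α = 1/(8 + 3) = 1/11


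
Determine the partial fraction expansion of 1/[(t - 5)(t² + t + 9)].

Cover-up at t = 5: A = 1/(5² + 1·5 + 9) = 1/39. Then B = -A = -1/39, C = -A·(1 + 5) = -2/13
Result: (1/39)/(t - 5) - ((1/39)t + 2/13)/(t² + t + 9)


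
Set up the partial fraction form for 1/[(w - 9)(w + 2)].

Distinct linear factors: A/(w - 9) + B/(w + 2)


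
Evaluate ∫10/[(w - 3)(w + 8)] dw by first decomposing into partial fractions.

Decompose: 10/[(w - 3)(w + 8)] = (10/11)/(w - 3) - (10/11)/(w + 8). Integrate each term: (10/11) ln|(w - 3)| - (10/11) ln|(w + 8)| + C


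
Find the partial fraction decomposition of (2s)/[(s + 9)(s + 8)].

At s=-9: A = (2·(-9) + 0)/(-9 + 8) = 18. At s=-8: B = (2·(-8) + 0)/(-8 + 9) = -16
Result: 18/(s + 9) - 16/(s + 8)


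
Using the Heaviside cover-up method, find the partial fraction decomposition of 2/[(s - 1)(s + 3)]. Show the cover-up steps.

Cover (s - 1): set s=1, get A = 2/(1 + 3) = 1/2. Cover (s + 3): set s=-3, get B = 2/(-3 - 1) = -1/2.
Result: (1/2)/(s - 1) - (1/2)/(s + 3)


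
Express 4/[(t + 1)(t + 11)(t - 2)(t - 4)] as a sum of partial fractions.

Using Heaviside cover-up: (2/75)/(t + 1) - (2/975)/(t + 11) - (2/39)/(t - 2) + (2/75)/(t - 4)


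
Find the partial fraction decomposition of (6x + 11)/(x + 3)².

(6x + 11) = P(x + 3) + Q. At x = -3: Q = 6·(-3) + 11 = -7. Coeff of x: P = 6
Result: 6/(x + 3) - 7/(x + 3)²


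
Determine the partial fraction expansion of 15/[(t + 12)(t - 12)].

15/(t + 12)(t - 12) = P/(t + 12) + Q/(t - 12). P = 15/(-12 - 12) = -5/8, Q = 15/(12 + 12) = 5/8
Result: (-5/8)/(t + 12) + (5/8)/(t - 12)


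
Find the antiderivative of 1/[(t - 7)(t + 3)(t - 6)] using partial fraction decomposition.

Cover-up: α = 1/10, β = 1/90, γ = -1/9. Decomposition: (1/10)/(t - 7) + (1/90)/(t + 3) - (1/9)/(t - 6). Integrate each term: (1/10) ln|(t - 7)| + (1/90) ln|(t + 3)| - (1/9) ln|(t - 6)| + C


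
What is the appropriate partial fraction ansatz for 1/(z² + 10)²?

Repeated quadratic factor: (Az + B)/(z² + 10) + (Cz + D)/(z² + 10)²


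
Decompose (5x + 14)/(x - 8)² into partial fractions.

(5x + 14) = P(x - 8) + Q. At x = 8: Q = 5·8 + 14 = 54. Coeff of x: P = 5
Result: 5/(x - 8) + 54/(x - 8)²


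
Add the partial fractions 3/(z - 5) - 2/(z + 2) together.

Common denominator (z - 5)(z + 2). Numerator: 3(z + 2) - 2(z - 5) = (3z + 6) - (2z - 10) = z + 16
Result: (z + 16)/[(z - 5)(z + 2)]


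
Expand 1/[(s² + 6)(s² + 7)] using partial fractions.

Coefficient matching gives α = γ = 0, β = 1/(7-6) = 1, δ = -β = -1
Result: 1/(s² + 6) - 1/(s² + 7)


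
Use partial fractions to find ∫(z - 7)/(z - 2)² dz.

Decompose: P = 1, Q = 1·2 - 7 = -5, so (z - 7)/(z - 2)² = 1/(z - 2) - 5/(z - 2)². Integrate: ∫ P/(z - 2) dz = ln|(z - 2)|; ∫ Q/(z - 2)² dz = 5/(z - 2). Sum: ln|(z - 2)| + 5/(z - 2) + C


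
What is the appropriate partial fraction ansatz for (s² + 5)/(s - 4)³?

Repeated linear factor (power 3): P/(s - 4) + Q/(s - 4)² + R/(s - 4)³


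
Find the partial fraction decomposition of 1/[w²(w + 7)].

Cover-up at w=-7: R = 1/(-7 - 0)² = 1/49. Cover-up at w=0: Q = 1/(0 + 7) = 1/7. Comparing w² coeff: P = -R = -1/49
Result: (-1/49)/w + (1/7)/w² + (1/49)/(w + 7)


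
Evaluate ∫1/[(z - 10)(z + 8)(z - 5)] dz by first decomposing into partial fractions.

Cover-up: α = 1/90, β = 1/234, γ = -1/65. Decomposition: (1/90)/(z - 10) + (1/234)/(z + 8) - (1/65)/(z - 5). Integrate each term: (1/90) ln|(z - 10)| + (1/234) ln|(z + 8)| - (1/65) ln|(z - 5)| + C


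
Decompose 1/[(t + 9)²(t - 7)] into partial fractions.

Cover-up at t=7: C = 1/(7 + 9)² = 1/256. Cover-up at t=-9: B = 1/(-9 - 7) = -1/16. Comparing t² coeff: A = -C = -1/256
Result: (-1/256)/(t + 9) - (1/16)/(t + 9)² + (1/256)/(t - 7)


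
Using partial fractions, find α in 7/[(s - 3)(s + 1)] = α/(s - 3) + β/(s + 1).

Cover-up at s = 3: α = 7/(3 + 1) = 7/4


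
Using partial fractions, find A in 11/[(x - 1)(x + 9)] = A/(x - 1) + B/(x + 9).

Cover-up at x = 1: A = 11/(1 + 9) = 11/10


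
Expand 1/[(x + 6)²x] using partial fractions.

Cover-up at x=0: R = 1/(0 + 6)² = 1/36. Cover-up at x=-6: Q = 1/(-6 - 0) = -1/6. Comparing x² coeff: P = -R = -1/36
Result: (-1/36)/(x + 6) - (1/6)/(x + 6)² + (1/36)/x


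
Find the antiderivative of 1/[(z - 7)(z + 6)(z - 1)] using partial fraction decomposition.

Cover-up: α = 1/78, β = 1/91, γ = -1/42. Decomposition: (1/78)/(z - 7) + (1/91)/(z + 6) - (1/42)/(z - 1). Integrate each term: (1/78) ln|(z - 7)| + (1/91) ln|(z + 6)| - (1/42) ln|(z - 1)| + C


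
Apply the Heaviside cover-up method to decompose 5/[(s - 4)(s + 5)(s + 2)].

Cover (s - 4), s=4: α = 5/[(4 + 5)(4 + 2)] = 5/54. Cover (s + 5), s=-5: β = 5/[(-5 - 4)(-5 + 2)] = 5/27. Cover (s + 2), s=-2: γ = 5/[(-2 - 4)(-2 + 5)] = -5/18.
Result: (5/54)/(s - 4) + (5/27)/(s + 5) - (5/18)/(s + 2)


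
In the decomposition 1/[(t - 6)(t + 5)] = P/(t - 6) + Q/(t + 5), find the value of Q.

Cover-up at t = -5: Q = 1/(-5 - 6) = -1/11


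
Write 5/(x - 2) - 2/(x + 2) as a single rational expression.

Common denominator (x - 2)(x + 2). Numerator: 5(x + 2) - 2(x - 2) = (5x + 10) - (2x - 4) = 3x + 14
Result: (3x + 14)/[(x - 2)(x + 2)]


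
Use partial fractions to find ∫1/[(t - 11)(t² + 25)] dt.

Cover-up at t=11: P = 1/(11²+25) = 1/146. Coeff matching: Q = -1/146, R = -11/146. Decomposition: (1/146)/(t - 11) - ((1/146)t + 11/146)/(t² + 25). Integrate: linear → ln, quadratic → (1/2)ln + arctan: (1/146) ln|(t - 11)| - (1/292) ln(t² + 25) - (11/730) arctan(t/5) + C


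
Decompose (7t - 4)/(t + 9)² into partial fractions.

(7t - 4) = α(t + 9) + β. At t = -9: β = 7·(-9) - 4 = -67. Coeff of t: α = 7
Result: 7/(t + 9) - 67/(t + 9)²


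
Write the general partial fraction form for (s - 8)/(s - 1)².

Repeated linear factor: A/(s - 1) + B/(s - 1)²


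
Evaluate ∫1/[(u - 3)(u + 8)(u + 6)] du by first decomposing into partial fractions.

Cover-up: P = 1/99, Q = 1/22, R = -1/18. Decomposition: (1/99)/(u - 3) + (1/22)/(u + 8) - (1/18)/(u + 6). Integrate each term: (1/99) ln|(u - 3)| + (1/22) ln|(u + 8)| - (1/18) ln|(u + 6)| + C


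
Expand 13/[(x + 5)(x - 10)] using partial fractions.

13/(x + 5)(x - 10) = α/(x + 5) + β/(x - 10). α = 13/(-5 - 10) = -13/15, β = 13/(10 + 5) = 13/15
Result: (-13/15)/(x + 5) + (13/15)/(x - 10)


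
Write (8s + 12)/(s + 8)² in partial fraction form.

(8s + 12) = A(s + 8) + B. At s = -8: B = 8·(-8) + 12 = -52. Coeff of s: A = 8
Result: 8/(s + 8) - 52/(s + 8)²


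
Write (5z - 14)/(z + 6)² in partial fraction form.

(5z - 14) = α(z + 6) + β. At z = -6: β = 5·(-6) - 14 = -44. Coeff of z: α = 5
Result: 5/(z + 6) - 44/(z + 6)²


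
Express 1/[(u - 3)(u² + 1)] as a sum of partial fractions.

Cover-up at u = 3: P = 1/(3² + 1) = 1/10. Then Q = -P = -1/10, R = -P·(0 + 3) = -3/10
Result: (1/10)/(u - 3) - ((1/10)u + 3/10)/(u² + 1)


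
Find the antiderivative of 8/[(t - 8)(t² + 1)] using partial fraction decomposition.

Cover-up at t=8: P = 8/(8²+1) = 8/65. Coeff matching: Q = -8/65, R = -64/65. Decomposition: (8/65)/(t - 8) - ((8/65)t + 64/65)/(t² + 1). Integrate: linear → ln, quadratic → (1/2)ln + arctan: (8/65) ln|(t - 8)| - (4/65) ln(t² + 1) - (64/65) arctan(t) + C


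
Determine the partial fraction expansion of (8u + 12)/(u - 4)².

(8u + 12) = A(u - 4) + B. At u = 4: B = 8·4 + 12 = 44. Coeff of u: A = 8
Result: 8/(u - 4) + 44/(u - 4)²


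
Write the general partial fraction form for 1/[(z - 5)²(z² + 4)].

Repeated linear + quadratic: A/(z - 5) + B/(z - 5)² + (Cz + D)/(z² + 4)


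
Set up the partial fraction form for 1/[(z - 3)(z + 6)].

Distinct linear factors: A/(z - 3) + B/(z + 6)


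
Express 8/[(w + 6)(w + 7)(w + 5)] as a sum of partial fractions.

Using cover-up method: A = -8, B = 4, C = 4
Result: -8/(w + 6) + 4/(w + 7) + 4/(w + 5)


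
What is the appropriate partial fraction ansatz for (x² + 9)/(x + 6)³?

Repeated linear factor (power 3): A/(x + 6) + B/(x + 6)² + C/(x + 6)³


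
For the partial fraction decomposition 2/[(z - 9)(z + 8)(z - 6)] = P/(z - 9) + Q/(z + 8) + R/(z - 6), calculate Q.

Cover-up at z = -8: Q = 2/[(-8 - 9)(-8 - 6)] = 2/[(-17)(-14)] = 2/238 = 1/119


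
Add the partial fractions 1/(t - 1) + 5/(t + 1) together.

Common denominator (t - 1)(t + 1). Numerator: 1(t + 1) + 5(t - 1) = (t + 1) + (5t - 5) = 6t - 4
Result: (6t - 4)/[(t - 1)(t + 1)]


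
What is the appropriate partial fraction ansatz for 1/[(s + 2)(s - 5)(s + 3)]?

Three distinct linear factors: A/(s + 2) + B/(s - 5) + C/(s + 3)


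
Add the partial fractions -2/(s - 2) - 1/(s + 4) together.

Common denominator (s - 2)(s + 4). Numerator: -2(s + 4) - 1(s - 2) = (-2s - 8) - (s - 2) = -3s - 6
Result: (-3s - 6)/[(s - 2)(s + 4)]


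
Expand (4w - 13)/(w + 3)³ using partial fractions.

(4w - 13) = P(w + 3)² + Q(w + 3) + R. At w = -3: R = 4·(-3) - 13 = -25. Coefficients: P = 0, Q = 4
Result: 4/(w + 3)² - 25/(w + 3)³


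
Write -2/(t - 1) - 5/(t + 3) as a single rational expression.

Common denominator (t - 1)(t + 3). Numerator: -2(t + 3) - 5(t - 1) = (-2t - 6) - (5t - 5) = -7t - 1
Result: (-7t - 1)/[(t - 1)(t + 3)]


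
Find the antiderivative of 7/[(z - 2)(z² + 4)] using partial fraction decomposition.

Cover-up at z=2: P = 7/(2²+4) = 7/8. Coeff matching: Q = -7/8, R = -7/4. Decomposition: (7/8)/(z - 2) - ((7/8)z + 7/4)/(z² + 4). Integrate: linear → ln, quadratic → (1/2)ln + arctan: (7/8) ln|(z - 2)| - (7/16) ln(z² + 4) - (7/8) arctan(z/2) + C


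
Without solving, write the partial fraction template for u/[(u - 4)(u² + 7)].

Linear + irreducible quadratic: A/(u - 4) + (Bu + C)/(u² + 7)


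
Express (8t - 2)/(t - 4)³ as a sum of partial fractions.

(8t - 2) = A(t - 4)² + B(t - 4) + C. At t = 4: C = 8·4 - 2 = 30. Coefficients: A = 0, B = 8
Result: 8/(t - 4)² + 30/(t - 4)³


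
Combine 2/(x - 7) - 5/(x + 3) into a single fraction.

Common denominator (x - 7)(x + 3). Numerator: 2(x + 3) - 5(x - 7) = (2x + 6) - (5x - 35) = -3x + 41
Result: (-3x + 41)/[(x - 7)(x + 3)]


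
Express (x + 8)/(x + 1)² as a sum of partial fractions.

(x + 8) = P(x + 1) + Q. At x = -1: Q = 1·(-1) + 8 = 7. Coeff of x: P = 1
Result: 1/(x + 1) + 7/(x + 1)²


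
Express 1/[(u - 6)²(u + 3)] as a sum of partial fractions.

Cover-up at u=-3: R = 1/(-3 - 6)² = 1/81. Cover-up at u=6: Q = 1/(6 + 3) = 1/9. Comparing u² coeff: P = -R = -1/81
Result: (-1/81)/(u - 6) + (1/9)/(u - 6)² + (1/81)/(u + 3)
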